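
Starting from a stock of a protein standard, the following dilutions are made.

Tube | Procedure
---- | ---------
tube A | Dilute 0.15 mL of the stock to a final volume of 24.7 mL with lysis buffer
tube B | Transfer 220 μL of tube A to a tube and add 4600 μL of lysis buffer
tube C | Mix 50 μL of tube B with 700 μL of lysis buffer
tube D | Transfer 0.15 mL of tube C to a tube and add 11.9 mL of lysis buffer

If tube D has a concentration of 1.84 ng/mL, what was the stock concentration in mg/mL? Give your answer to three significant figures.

Step 1: 0.15 mL brought to 24.7 mL → factor 24.7/0.15 = 164.67
Step 2: 220 μL + 4600 μL = 4820 μL total → factor 4820/220 = 21.909
Step 3: 50 μL + 700 μL = 750 μL total → factor 750/50 = 15
Step 4: 0.15 mL + 11.9 mL = 12.05 mL total → factor 12.05/0.15 = 80.333
Overall dilution factor = 164.67 × 21.909 × 15 × 80.333 = 4.3473 × 10^6
Stock = 1.84 ng/mL × 4.3473 × 10^6 = 7.999 × 10^6 ng/mL = 8.00 mg/mL

8.00 mg/mL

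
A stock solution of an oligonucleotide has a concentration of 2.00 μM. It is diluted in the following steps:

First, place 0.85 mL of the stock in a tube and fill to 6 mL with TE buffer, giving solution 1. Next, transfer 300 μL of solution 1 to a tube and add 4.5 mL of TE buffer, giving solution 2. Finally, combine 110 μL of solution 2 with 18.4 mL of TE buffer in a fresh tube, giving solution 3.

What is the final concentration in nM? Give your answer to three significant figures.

0.105 nM

Step 1: 0.85 mL brought to 6 mL → factor 6/0.85 = 7.0588
Step 2: 300 μL + 4.5 mL = 4800 μL total → factor 4800/300 = 16
Step 3: 110 μL + 18.4 mL = 18510 μL total → factor 18510/110 = 168.27
Overall dilution factor = 7.0588 × 16 × 168.27 = 19005
Final = 2.00 μM / 19005 = 0.0001052 μM = 0.105 nM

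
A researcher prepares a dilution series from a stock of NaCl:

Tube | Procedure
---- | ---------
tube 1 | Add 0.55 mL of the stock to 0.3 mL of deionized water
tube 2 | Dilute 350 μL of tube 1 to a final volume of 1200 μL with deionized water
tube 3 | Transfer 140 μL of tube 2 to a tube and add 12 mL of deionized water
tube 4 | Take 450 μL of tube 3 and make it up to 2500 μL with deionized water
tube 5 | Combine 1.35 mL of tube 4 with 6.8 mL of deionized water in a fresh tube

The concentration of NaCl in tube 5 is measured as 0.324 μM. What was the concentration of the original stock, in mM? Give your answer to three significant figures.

Step 1: 0.55 mL + 0.3 mL = 0.85 mL total → factor 0.85/0.55 = 1.5455
Step 2: 350 μL brought to 1200 μL → factor 1200/350 = 3.4286
Step 3: 140 μL + 12 mL = 12140 μL total → factor 12140/140 = 86.714
Step 4: 450 μL brought to 2500 μL → factor 2500/450 = 5.5556
Step 5: 1.35 mL + 6.8 mL = 8.15 mL total → factor 8.15/1.35 = 6.037
Overall dilution factor = 1.5455 × 3.4286 × 86.714 × 5.5556 × 6.037 = 15410
Stock = 0.324 μM × 15410 = 4993 μM = 4.99 mM

4.99 mM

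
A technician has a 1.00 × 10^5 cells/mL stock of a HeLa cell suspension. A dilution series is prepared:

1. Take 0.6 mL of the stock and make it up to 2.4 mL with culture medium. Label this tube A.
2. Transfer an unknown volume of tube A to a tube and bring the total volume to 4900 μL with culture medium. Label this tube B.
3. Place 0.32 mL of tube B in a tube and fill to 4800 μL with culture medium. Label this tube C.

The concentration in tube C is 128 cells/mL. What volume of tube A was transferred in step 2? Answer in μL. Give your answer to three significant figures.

Step 1: 0.6 mL brought to 2.4 mL → factor 2.4/0.6 = 4
Step 2: v brought to 4900 μL → factor = 4900 μL/v
Step 3: 0.32 mL brought to 4800 μL → factor 4.8/0.32 = 15
Product of known-step factors = 60
Overall factor = 1.00 × 10^5 cells/mL / (128 cells/mL) = 781.25
Step-2 factor = 781.25 / 60 = 13.021
v = 4900 μL / 13.021 = 376 μL

376 μL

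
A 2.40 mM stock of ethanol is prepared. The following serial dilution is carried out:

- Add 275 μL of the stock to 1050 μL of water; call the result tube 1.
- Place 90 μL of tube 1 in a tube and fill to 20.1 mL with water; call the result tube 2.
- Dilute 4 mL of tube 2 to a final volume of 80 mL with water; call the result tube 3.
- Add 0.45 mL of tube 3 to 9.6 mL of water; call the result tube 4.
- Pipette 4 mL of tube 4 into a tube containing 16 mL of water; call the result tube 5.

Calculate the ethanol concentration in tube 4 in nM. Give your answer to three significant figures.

4.99 nM

Step 1: 275 μL + 1050 μL = 1325 μL total → factor 1325/275 = 4.8182
Step 2: 90 μL brought to 20.1 mL → factor 20100/90 = 223.33
Step 3: 4 mL brought to 80 mL → factor 80/4 = 20
Step 4: 0.45 mL + 9.6 mL = 10.05 mL total → factor 10.05/0.45 = 22.333
Dilution factor through tube 4 = 4.8182 × 223.33 × 20 × 22.333 = 4.8064 × 10^5
[tube 4] = 2.40 mM / 4.8064 × 10^5 = 4.993 × 10^-6 mM = 4.99 nM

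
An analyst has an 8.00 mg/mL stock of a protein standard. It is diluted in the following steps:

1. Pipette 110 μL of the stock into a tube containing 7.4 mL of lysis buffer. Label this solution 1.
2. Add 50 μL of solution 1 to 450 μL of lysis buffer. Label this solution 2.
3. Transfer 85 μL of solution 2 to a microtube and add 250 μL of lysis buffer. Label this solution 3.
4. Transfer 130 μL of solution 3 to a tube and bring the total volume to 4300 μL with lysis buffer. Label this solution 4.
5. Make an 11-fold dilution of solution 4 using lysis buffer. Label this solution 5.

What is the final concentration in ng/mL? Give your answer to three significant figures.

8.17 ng/mL

Step 1: 110 μL + 7.4 mL = 7510 μL total → factor 7510/110 = 68.273
Step 2: 50 μL + 450 μL = 500 μL total → factor 500/50 = 10
Step 3: 85 μL + 250 μL = 335 μL total → factor 335/85 = 3.9412
Step 4: 130 μL brought to 4300 μL → factor 4300/130 = 33.077
Step 5: 11-fold → factor 11
Overall dilution factor = 68.273 × 10 × 3.9412 × 33.077 × 11 = 9.7902 × 10^5
Final = 8.00 mg/mL / 9.7902 × 10^5 = 8.171 × 10^-6 mg/mL = 8.17 ng/mL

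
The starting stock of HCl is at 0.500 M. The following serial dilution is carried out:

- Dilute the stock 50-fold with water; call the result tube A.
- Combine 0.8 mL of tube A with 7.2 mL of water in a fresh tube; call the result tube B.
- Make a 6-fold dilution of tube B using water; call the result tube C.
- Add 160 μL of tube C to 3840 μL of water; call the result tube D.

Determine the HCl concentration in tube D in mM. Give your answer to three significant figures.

0.00667 mM

Step 1: 50-fold → factor 50
Step 2: 0.8 mL + 7.2 mL = 8 mL total → factor 8/0.8 = 10
Step 3: 6-fold → factor 6
Step 4: 160 μL + 3840 μL = 4000 μL total → factor 4000/160 = 25
Overall dilution factor = 50 × 10 × 6 × 25 = 75000
Final = 0.500 M / 75000 = 6.667 × 10^-6 M = 0.00667 mM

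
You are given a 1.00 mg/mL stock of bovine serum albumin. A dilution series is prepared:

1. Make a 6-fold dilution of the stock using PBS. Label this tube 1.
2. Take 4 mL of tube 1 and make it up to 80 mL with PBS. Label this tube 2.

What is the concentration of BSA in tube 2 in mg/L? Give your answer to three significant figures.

Step 1: 6-fold → factor 6
Step 2: 4 mL brought to 80 mL → factor 80/4 = 20
Overall dilution factor = 6 × 20 = 120
Final = 1.00 mg/mL / 120 = 0.008333 mg/mL = 8.33 mg/L

8.33 mg/L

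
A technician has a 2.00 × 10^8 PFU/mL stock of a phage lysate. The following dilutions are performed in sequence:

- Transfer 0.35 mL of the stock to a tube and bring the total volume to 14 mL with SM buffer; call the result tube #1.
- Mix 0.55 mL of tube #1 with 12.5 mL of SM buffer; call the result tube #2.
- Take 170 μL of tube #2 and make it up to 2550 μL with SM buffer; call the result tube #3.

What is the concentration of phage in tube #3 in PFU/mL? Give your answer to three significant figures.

Step 1: 0.35 mL brought to 14 mL → factor 14/0.35 = 40
Step 2: 0.55 mL + 12.5 mL = 13.05 mL total → factor 13.05/0.55 = 23.727
Step 3: 170 μL brought to 2550 μL → factor 2550/170 = 15
Overall dilution factor = 40 × 23.727 × 15 = 14236
Final = 2.00 × 10^8 PFU/mL / 14236 = 1.40 × 10^4 PFU/mL

1.40 × 10^4 PFU/mL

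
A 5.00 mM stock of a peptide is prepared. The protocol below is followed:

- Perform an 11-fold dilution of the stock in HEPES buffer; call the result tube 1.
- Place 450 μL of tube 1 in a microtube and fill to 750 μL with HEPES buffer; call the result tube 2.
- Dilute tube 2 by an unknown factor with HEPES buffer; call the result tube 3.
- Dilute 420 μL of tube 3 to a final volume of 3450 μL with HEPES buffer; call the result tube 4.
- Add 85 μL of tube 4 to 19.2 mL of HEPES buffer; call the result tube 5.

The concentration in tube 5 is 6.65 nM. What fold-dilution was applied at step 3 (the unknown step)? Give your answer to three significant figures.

22.0-fold

Step 1: 11-fold → factor 11
Step 2: 450 μL brought to 750 μL → factor 750/450 = 1.6667
Step 3: unknown factor x
Step 4: 420 μL brought to 3450 μL → factor 3450/420 = 8.2143
Step 5: 85 μL + 19.2 mL = 19285 μL total → factor 19285/85 = 226.88
Product of known-step factors = 34167
Overall factor = 5.00 mM / (6.65 nM) = 7.5188 × 10^5
x = 7.5188 × 10^5 / 34167 = 22.0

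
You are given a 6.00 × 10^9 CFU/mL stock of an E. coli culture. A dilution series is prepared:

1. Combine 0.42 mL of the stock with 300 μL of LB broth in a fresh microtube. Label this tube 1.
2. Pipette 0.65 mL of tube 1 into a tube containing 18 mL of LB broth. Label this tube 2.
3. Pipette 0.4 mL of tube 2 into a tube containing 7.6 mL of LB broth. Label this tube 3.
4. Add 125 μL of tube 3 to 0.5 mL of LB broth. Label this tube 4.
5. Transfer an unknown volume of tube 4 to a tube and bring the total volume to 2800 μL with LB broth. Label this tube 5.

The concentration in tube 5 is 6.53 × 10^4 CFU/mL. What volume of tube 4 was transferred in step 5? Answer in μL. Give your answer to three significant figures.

Step 1: 0.42 mL + 300 μL = 0.72 mL total → factor 0.72/0.42 = 1.7143
Step 2: 0.65 mL + 18 mL = 18.65 mL total → factor 18.65/0.65 = 28.692
Step 3: 0.4 mL + 7.6 mL = 8 mL total → factor 8/0.4 = 20
Step 4: 125 μL + 0.5 mL = 625 μL total → factor 625/125 = 5
Step 5: v brought to 2800 μL → factor = 2800 μL/v
Product of known-step factors = 4918.7
Overall factor = 6.00 × 10^9 CFU/mL / (6.53 × 10^4 CFU/mL) = 91884
Step-5 factor = 91884 / 4918.7 = 18.681
v = 2800 μL / 18.681 = 150 μL

150 μL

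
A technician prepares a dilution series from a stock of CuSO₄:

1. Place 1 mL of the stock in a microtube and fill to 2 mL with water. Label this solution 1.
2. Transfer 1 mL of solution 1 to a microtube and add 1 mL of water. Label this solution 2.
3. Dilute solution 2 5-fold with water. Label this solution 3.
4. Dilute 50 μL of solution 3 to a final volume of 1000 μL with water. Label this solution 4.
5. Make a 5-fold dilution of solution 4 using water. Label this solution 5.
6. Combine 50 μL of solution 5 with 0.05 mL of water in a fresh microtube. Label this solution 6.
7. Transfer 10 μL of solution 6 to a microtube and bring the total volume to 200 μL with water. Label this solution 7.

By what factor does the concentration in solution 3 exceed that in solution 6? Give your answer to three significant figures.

Step 1: 1 mL brought to 2 mL → factor 2/1 = 2
Step 2: 1 mL + 1 mL = 2 mL total → factor 2/1 = 2
Step 3: 5-fold → factor 5
Step 4: 50 μL brought to 1000 μL → factor 1000/50 = 20
Step 5: 5-fold → factor 5
Step 6: 50 μL + 0.05 mL = 100 μL total → factor 100/50 = 2
Dilution factor to solution 3 = 20; to solution 6 = 4000
[solution 3]/[solution 6] = (factor to solution 6)/(factor to solution 3) = 4000/20 = 200

200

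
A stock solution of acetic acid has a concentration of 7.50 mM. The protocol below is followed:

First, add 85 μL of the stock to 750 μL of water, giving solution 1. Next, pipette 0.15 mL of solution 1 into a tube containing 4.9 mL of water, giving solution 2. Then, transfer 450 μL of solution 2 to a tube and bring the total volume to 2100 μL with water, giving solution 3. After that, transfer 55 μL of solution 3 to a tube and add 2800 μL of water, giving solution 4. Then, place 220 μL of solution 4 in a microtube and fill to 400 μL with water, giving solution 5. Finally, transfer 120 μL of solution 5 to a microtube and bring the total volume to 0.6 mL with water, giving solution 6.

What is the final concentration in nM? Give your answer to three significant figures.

Step 1: 85 μL + 750 μL = 835 μL total → factor 835/85 = 9.8235
Step 2: 0.15 mL + 4.9 mL = 5.05 mL total → factor 5.05/0.15 = 33.667
Step 3: 450 μL brought to 2100 μL → factor 2100/450 = 4.6667
Step 4: 55 μL + 2800 μL = 2855 μL total → factor 2855/55 = 51.909
Step 5: 220 μL brought to 400 μL → factor 400/220 = 1.8182
Step 6: 120 μL brought to 0.6 mL → factor 600/120 = 5
Overall dilution factor = 9.8235 × 33.667 × 4.6667 × 51.909 × 1.8182 × 5 = 7.2832 × 10^5
Final = 7.50 mM / 7.2832 × 10^5 = 1.030 × 10^-5 mM = 10.3 nM

10.3 nM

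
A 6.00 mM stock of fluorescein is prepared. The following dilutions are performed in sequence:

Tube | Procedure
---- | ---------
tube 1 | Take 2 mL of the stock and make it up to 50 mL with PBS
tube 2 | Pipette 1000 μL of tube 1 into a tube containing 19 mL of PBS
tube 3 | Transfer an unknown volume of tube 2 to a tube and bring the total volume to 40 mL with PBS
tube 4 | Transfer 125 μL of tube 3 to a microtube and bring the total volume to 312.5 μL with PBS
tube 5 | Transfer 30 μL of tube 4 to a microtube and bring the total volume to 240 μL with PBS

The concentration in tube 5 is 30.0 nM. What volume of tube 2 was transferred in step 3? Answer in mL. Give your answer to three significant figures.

Step 1: 2 mL brought to 50 mL → factor 50/2 = 25
Step 2: 1000 μL + 19 mL = 20000 μL total → factor 20000/1000 = 20
Step 3: v brought to 40 mL → factor = 40 mL/v
Step 4: 125 μL brought to 312.5 μL → factor 312.5/125 = 2.5
Step 5: 30 μL brought to 240 μL → factor 240/30 = 8
Product of known-step factors = 10000
Overall factor = 6.00 mM / (30.0 nM) = 2 × 10^5
Step-3 factor = 2 × 10^5 / 10000 = 20
v = 40 mL / 20 = 2.00 mL

2.00 mL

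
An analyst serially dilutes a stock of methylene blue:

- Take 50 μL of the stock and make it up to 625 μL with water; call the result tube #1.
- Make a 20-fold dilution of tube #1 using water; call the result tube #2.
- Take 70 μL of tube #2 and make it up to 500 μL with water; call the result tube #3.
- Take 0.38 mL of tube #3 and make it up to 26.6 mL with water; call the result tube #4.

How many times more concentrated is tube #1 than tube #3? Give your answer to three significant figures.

Step 1: 50 μL brought to 625 μL → factor 625/50 = 12.5
Step 2: 20-fold → factor 20
Step 3: 70 μL brought to 500 μL → factor 500/70 = 7.1429
Dilution factor to tube #1 = 12.5; to tube #3 = 1785.7
[tube #1]/[tube #3] = (factor to tube #3)/(factor to tube #1) = 1785.7/12.5 = 143

143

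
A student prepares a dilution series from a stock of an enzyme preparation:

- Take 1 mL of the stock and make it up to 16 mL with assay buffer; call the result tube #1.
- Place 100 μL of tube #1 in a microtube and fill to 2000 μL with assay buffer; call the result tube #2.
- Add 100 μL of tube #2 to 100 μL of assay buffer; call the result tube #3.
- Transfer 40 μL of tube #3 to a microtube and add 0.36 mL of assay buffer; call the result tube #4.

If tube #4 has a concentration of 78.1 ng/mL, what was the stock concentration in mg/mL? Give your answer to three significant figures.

0.500 mg/mL

Step 1: 1 mL brought to 16 mL → factor 16/1 = 16
Step 2: 100 μL brought to 2000 μL → factor 2000/100 = 20
Step 3: 100 μL + 100 μL = 200 μL total → factor 200/100 = 2
Step 4: 40 μL + 0.36 mL = 400 μL total → factor 400/40 = 10
Overall dilution factor = 16 × 20 × 2 × 10 = 6400
Stock = 78.1 ng/mL × 6400 = 4.998 × 10^5 ng/mL = 0.500 mg/mL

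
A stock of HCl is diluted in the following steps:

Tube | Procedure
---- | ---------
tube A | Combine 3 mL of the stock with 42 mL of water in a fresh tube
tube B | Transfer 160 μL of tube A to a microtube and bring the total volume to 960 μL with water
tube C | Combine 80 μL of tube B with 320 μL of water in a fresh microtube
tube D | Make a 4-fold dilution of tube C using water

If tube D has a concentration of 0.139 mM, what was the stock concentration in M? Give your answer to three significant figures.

Step 1: 3 mL + 42 mL = 45 mL total → factor 45/3 = 15
Step 2: 160 μL brought to 960 μL → factor 960/160 = 6
Step 3: 80 μL + 320 μL = 400 μL total → factor 400/80 = 5
Step 4: 4-fold → factor 4
Overall dilution factor = 15 × 6 × 5 × 4 = 1800
Stock = 0.139 mM × 1800 = 250.2 mM = 0.250 M

0.250 M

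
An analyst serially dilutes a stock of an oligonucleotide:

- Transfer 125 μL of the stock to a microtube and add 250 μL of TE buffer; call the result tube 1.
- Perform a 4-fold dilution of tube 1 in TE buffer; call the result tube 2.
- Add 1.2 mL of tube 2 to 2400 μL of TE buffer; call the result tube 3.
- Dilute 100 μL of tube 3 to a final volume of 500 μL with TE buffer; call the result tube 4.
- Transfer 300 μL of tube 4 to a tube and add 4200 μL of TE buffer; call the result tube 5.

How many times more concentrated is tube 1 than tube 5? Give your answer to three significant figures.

Step 1: 125 μL + 250 μL = 375 μL total → factor 375/125 = 3
Step 2: 4-fold → factor 4
Step 3: 1.2 mL + 2400 μL = 3.6 mL total → factor 3.6/1.2 = 3
Step 4: 100 μL brought to 500 μL → factor 500/100 = 5
Step 5: 300 μL + 4200 μL = 4500 μL total → factor 4500/300 = 15
Dilution factor to tube 1 = 3; to tube 5 = 2700
[tube 1]/[tube 5] = (factor to tube 5)/(factor to tube 1) = 2700/3 = 900

900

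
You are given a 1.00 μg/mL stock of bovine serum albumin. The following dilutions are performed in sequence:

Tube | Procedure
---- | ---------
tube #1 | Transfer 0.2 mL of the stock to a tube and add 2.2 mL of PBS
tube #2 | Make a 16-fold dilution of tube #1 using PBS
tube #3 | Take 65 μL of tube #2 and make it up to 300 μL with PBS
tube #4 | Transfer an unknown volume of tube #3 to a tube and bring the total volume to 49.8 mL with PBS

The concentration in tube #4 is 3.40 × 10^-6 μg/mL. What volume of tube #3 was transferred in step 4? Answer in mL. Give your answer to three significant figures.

Step 1: 0.2 mL + 2.2 mL = 2.4 mL total → factor 2.4/0.2 = 12
Step 2: 16-fold → factor 16
Step 3: 65 μL brought to 300 μL → factor 300/65 = 4.6154
Step 4: v brought to 49.8 mL → factor = 49.8 mL/v
Product of known-step factors = 886.15
Overall factor = 1.00 μg/mL / (3.40 × 10^-6 μg/mL) = 2.9412 × 10^5
Step-4 factor = 2.9412 × 10^5 / 886.15 = 331.9
v = 49.8 mL / 331.9 = 0.150 mL

0.150 mL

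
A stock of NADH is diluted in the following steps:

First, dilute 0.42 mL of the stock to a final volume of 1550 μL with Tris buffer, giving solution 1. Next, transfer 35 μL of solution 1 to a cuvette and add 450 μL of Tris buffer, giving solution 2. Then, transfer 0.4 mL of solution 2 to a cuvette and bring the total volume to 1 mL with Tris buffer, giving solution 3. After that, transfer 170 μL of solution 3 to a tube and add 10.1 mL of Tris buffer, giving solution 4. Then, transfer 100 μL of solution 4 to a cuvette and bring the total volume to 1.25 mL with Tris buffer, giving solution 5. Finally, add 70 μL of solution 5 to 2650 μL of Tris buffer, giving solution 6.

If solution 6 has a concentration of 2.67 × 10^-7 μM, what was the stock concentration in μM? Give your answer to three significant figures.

1.00 μM

Step 1: 0.42 mL brought to 1550 μL → factor 1.55/0.42 = 3.6905
Step 2: 35 μL + 450 μL = 485 μL total → factor 485/35 = 13.857
Step 3: 0.4 mL brought to 1 mL → factor 1/0.4 = 2.5
Step 4: 170 μL + 10.1 mL = 10270 μL total → factor 10270/170 = 60.412
Step 5: 100 μL brought to 1.25 mL → factor 1250/100 = 12.5
Step 6: 70 μL + 2650 μL = 2720 μL total → factor 2720/70 = 38.857
Overall dilution factor = 3.6905 × 13.857 × 2.5 × 60.412 × 12.5 × 38.857 = 3.7514 × 10^6
Stock = 2.67 × 10^-7 μM × 3.7514 × 10^6 = 1.00 μM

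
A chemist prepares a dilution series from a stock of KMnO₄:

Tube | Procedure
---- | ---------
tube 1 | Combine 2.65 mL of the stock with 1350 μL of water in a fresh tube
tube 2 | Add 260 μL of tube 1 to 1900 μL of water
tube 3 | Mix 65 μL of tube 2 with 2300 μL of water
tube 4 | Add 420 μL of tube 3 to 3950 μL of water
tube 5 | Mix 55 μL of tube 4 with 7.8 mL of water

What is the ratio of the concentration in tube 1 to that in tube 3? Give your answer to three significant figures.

302

Step 1: 2.65 mL + 1350 μL = 4 mL total → factor 4/2.65 = 1.5094
Step 2: 260 μL + 1900 μL = 2160 μL total → factor 2160/260 = 8.3077
Step 3: 65 μL + 2300 μL = 2365 μL total → factor 2365/65 = 36.385
Dilution factor to tube 1 = 1.5094; to tube 3 = 456.26
[tube 1]/[tube 3] = (factor to tube 3)/(factor to tube 1) = 456.26/1.5094 = 302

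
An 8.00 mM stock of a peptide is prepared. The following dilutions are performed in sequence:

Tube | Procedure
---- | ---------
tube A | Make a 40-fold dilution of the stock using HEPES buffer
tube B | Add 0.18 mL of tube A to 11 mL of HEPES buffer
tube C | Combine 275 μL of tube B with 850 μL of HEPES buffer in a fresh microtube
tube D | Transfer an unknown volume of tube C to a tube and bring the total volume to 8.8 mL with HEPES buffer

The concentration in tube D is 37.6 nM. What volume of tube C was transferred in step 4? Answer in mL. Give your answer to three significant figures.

0.420 mL

Step 1: 40-fold → factor 40
Step 2: 0.18 mL + 11 mL = 11.18 mL total → factor 11.18/0.18 = 62.111
Step 3: 275 μL + 850 μL = 1125 μL total → factor 1125/275 = 4.0909
Step 4: v brought to 8.8 mL → factor = 8.8 mL/v
Product of known-step factors = 10164
Overall factor = 8.00 mM / (37.6 nM) = 2.1277 × 10^5
Step-4 factor = 2.1277 × 10^5 / 10164 = 20.934
v = 8.8 mL / 20.934 = 0.420 mL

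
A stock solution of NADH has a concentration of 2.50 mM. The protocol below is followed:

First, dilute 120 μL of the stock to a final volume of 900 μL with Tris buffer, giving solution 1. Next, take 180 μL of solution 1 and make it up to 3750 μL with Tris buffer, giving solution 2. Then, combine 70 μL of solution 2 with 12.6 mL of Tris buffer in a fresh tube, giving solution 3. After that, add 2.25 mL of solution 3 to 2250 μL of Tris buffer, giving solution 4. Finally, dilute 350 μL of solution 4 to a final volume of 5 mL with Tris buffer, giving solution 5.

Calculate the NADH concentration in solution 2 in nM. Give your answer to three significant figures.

Step 1: 120 μL brought to 900 μL → factor 900/120 = 7.5
Step 2: 180 μL brought to 3750 μL → factor 3750/180 = 20.833
Dilution factor through solution 2 = 7.5 × 20.833 = 156.25
[solution 2] = 2.50 mM / 156.25 = 0.01600 mM = 1.60 × 10^4 nM

1.60 × 10^4 nM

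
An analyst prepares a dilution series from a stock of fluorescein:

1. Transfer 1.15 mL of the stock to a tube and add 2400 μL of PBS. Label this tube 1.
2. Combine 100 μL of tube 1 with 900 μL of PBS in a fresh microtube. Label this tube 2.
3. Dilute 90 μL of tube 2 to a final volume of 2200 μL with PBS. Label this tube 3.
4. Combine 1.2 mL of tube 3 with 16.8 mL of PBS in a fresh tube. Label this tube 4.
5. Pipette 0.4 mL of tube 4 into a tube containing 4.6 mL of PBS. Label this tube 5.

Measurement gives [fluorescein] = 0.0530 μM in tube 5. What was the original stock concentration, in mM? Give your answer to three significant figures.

7.50 mM

Step 1: 1.15 mL + 2400 μL = 3.55 mL total → factor 3.55/1.15 = 3.087
Step 2: 100 μL + 900 μL = 1000 μL total → factor 1000/100 = 10
Step 3: 90 μL brought to 2200 μL → factor 2200/90 = 24.444
Step 4: 1.2 mL + 16.8 mL = 18 mL total → factor 18/1.2 = 15
Step 5: 0.4 mL + 4.6 mL = 5 mL total → factor 5/0.4 = 12.5
Overall dilution factor = 3.087 × 10 × 24.444 × 15 × 12.5 = 1.4149 × 10^5
Stock = 0.0530 μM × 1.4149 × 10^5 = 7499 μM = 7.50 mM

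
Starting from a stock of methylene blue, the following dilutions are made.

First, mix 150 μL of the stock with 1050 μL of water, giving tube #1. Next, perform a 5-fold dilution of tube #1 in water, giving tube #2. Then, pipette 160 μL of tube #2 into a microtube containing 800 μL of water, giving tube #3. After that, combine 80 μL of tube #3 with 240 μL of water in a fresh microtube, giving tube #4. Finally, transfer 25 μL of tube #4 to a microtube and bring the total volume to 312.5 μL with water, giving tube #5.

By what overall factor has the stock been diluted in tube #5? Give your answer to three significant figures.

Step 1: 150 μL + 1050 μL = 1200 μL total → factor 1200/150 = 8
Step 2: 5-fold → factor 5
Step 3: 160 μL + 800 μL = 960 μL total → factor 960/160 = 6
Step 4: 80 μL + 240 μL = 320 μL total → factor 320/80 = 4
Step 5: 25 μL brought to 312.5 μL → factor 312.5/25 = 12.5
Overall dilution factor = 8 × 5 × 6 × 4 × 12.5 = 12000

1.20 × 10^4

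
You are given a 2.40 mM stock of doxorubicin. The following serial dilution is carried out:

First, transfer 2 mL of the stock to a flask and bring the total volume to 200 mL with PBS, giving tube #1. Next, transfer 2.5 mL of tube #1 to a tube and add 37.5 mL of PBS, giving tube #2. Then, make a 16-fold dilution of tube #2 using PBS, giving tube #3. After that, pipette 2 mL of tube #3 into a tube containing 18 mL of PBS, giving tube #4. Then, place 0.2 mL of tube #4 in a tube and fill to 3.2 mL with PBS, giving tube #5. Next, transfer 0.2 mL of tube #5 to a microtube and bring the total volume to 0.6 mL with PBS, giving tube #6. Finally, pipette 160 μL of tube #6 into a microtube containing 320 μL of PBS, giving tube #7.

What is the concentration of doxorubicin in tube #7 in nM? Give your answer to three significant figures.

Step 1: 2 mL brought to 200 mL → factor 200/2 = 100
Step 2: 2.5 mL + 37.5 mL = 40 mL total → factor 40/2.5 = 16
Step 3: 16-fold → factor 16
Step 4: 2 mL + 18 mL = 20 mL total → factor 20/2 = 10
Step 5: 0.2 mL brought to 3.2 mL → factor 3.2/0.2 = 16
Step 6: 0.2 mL brought to 0.6 mL → factor 0.6/0.2 = 3
Step 7: 160 μL + 320 μL = 480 μL total → factor 480/160 = 3
Overall dilution factor = 100 × 16 × 16 × 10 × 16 × 3 × 3 = 3.6864 × 10^7
Final = 2.40 mM / 3.6864 × 10^7 = 6.510 × 10^-8 mM = 0.0651 nM

0.0651 nM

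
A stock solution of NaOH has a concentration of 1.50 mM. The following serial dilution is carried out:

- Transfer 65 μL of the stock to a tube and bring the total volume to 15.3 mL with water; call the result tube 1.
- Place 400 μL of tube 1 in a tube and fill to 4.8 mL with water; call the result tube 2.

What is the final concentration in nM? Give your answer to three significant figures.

Step 1: 65 μL brought to 15.3 mL → factor 15300/65 = 235.38
Step 2: 400 μL brought to 4.8 mL → factor 4800/400 = 12
Overall dilution factor = 235.38 × 12 = 2824.6
Final = 1.50 mM / 2824.6 = 0.0005310 mM = 531 nM

531 nM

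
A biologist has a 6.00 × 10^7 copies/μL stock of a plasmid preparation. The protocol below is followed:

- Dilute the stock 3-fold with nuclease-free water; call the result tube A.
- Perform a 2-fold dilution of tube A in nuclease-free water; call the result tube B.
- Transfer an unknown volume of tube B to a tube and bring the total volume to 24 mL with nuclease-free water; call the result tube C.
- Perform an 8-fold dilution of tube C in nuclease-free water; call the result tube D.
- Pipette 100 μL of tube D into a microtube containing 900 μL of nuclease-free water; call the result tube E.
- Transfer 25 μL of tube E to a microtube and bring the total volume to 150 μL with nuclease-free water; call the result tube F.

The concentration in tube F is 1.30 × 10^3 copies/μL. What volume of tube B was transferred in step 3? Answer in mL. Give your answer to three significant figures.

Step 1: 3-fold → factor 3
Step 2: 2-fold → factor 2
Step 3: v brought to 24 mL → factor = 24 mL/v
Step 4: 8-fold → factor 8
Step 5: 100 μL + 900 μL = 1000 μL total → factor 1000/100 = 10
Step 6: 25 μL brought to 150 μL → factor 150/25 = 6
Product of known-step factors = 2880
Overall factor = 6.00 × 10^7 copies/μL / (1.30 × 10^3 copies/μL) = 46154
Step-3 factor = 46154 / 2880 = 16.026
v = 24 mL / 16.026 = 1.50 mL

1.50 mL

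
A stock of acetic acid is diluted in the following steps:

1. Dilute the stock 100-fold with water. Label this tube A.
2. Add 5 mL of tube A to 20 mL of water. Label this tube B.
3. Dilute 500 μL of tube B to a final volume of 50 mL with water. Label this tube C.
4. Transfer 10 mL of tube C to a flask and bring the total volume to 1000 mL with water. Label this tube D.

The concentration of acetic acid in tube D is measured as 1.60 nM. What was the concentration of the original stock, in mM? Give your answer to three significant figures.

8.00 mM

Step 1: 100-fold → factor 100
Step 2: 5 mL + 20 mL = 25 mL total → factor 25/5 = 5
Step 3: 500 μL brought to 50 mL → factor 50000/500 = 100
Step 4: 10 mL brought to 1000 mL → factor 1000/10 = 100
Overall dilution factor = 100 × 5 × 100 × 100 = 5 × 10^6
Stock = 1.60 nM × 5 × 10^6 = 8.000 × 10^6 nM = 8.00 mM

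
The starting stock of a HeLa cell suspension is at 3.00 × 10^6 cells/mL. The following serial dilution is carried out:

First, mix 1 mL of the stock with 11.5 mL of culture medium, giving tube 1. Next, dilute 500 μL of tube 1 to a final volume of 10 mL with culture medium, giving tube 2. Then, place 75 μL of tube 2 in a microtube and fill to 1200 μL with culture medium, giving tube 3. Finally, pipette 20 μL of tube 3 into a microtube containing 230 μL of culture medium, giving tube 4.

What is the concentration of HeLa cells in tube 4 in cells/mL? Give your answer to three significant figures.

60.0 cells/mL

Step 1: 1 mL + 11.5 mL = 12.5 mL total → factor 12.5/1 = 12.5
Step 2: 500 μL brought to 10 mL → factor 10000/500 = 20
Step 3: 75 μL brought to 1200 μL → factor 1200/75 = 16
Step 4: 20 μL + 230 μL = 250 μL total → factor 250/20 = 12.5
Overall dilution factor = 12.5 × 20 × 16 × 12.5 = 50000
Final = 3.00 × 10^6 cells/mL / 50000 = 60.0 cells/mL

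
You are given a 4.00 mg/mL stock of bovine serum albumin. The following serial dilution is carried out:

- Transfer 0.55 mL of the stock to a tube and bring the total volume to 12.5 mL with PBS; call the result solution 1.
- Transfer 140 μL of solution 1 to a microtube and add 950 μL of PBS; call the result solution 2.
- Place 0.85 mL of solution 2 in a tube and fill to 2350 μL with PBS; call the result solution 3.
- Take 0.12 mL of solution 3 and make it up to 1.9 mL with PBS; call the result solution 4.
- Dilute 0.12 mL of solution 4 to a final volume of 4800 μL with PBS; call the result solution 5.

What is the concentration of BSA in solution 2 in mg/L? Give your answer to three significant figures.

22.6 mg/L

Step 1: 0.55 mL brought to 12.5 mL → factor 12.5/0.55 = 22.727
Step 2: 140 μL + 950 μL = 1090 μL total → factor 1090/140 = 7.7857
Dilution factor through solution 2 = 22.727 × 7.7857 = 176.95
[solution 2] = 4.00 mg/mL / 176.95 = 0.02261 mg/mL = 22.6 mg/L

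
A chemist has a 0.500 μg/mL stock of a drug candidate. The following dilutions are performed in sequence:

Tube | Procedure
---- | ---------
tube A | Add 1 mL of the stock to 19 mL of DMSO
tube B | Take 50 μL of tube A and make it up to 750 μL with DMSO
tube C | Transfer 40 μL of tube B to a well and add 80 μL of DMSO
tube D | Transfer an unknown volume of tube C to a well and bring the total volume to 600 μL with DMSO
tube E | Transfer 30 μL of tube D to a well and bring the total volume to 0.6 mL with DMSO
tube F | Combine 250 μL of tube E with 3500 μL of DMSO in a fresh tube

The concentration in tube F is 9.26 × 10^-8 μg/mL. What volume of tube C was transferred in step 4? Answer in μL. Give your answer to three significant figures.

Step 1: 1 mL + 19 mL = 20 mL total → factor 20/1 = 20
Step 2: 50 μL brought to 750 μL → factor 750/50 = 15
Step 3: 40 μL + 80 μL = 120 μL total → factor 120/40 = 3
Step 4: v brought to 600 μL → factor = 600 μL/v
Step 5: 30 μL brought to 0.6 mL → factor 600/30 = 20
Step 6: 250 μL + 3500 μL = 3750 μL total → factor 3750/250 = 15
Product of known-step factors = 2.7 × 10^5
Overall factor = 0.500 μg/mL / (9.26 × 10^-8 μg/mL) = 5.3996 × 10^6
Step-4 factor = 5.3996 × 10^6 / 2.7 × 10^5 = 19.998
v = 600 μL / 19.998 = 30.0 μL

30.0 μL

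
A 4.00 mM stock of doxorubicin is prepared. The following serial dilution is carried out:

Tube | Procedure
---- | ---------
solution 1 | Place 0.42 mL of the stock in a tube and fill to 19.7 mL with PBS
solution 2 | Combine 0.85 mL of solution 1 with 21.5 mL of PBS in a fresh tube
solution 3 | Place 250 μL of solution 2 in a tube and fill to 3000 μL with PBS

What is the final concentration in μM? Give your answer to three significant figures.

0.270 μM

Step 1: 0.42 mL brought to 19.7 mL → factor 19.7/0.42 = 46.905
Step 2: 0.85 mL + 21.5 mL = 22.35 mL total → factor 22.35/0.85 = 26.294
Step 3: 250 μL brought to 3000 μL → factor 3000/250 = 12
Overall dilution factor = 46.905 × 26.294 × 12 = 14800
Final = 4.00 mM / 14800 = 0.0002703 mM = 0.270 μM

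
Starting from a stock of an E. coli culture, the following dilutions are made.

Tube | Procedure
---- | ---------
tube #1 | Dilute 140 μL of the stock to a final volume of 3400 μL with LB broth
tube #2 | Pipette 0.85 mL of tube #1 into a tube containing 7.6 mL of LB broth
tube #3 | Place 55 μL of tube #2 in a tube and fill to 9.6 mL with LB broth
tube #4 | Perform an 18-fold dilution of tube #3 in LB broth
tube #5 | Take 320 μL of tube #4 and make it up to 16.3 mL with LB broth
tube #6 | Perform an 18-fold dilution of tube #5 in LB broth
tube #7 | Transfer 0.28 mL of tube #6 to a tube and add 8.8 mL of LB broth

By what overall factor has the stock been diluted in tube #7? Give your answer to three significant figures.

Step 1: 140 μL brought to 3400 μL → factor 3400/140 = 24.286
Step 2: 0.85 mL + 7.6 mL = 8.45 mL total → factor 8.45/0.85 = 9.9412
Step 3: 55 μL brought to 9.6 mL → factor 9600/55 = 174.55
Step 4: 18-fold → factor 18
Step 5: 320 μL brought to 16.3 mL → factor 16300/320 = 50.938
Step 6: 18-fold → factor 18
Step 7: 0.28 mL + 8.8 mL = 9.08 mL total → factor 9.08/0.28 = 32.429
Overall dilution factor = 24.286 × 9.9412 × 174.55 × 18 × 50.938 × 18 × 32.429 = 2.2553 × 10^10

2.26 × 10^10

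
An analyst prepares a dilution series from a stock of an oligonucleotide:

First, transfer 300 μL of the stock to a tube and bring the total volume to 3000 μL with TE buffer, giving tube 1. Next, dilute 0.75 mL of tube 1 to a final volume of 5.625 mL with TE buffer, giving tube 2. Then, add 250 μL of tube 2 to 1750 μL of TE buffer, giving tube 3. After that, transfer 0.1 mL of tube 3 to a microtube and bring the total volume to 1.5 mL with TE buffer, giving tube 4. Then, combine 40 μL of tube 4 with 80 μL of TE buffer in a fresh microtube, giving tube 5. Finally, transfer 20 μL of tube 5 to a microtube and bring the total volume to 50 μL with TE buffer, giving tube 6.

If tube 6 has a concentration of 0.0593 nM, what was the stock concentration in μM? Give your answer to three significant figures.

Step 1: 300 μL brought to 3000 μL → factor 3000/300 = 10
Step 2: 0.75 mL brought to 5.625 mL → factor 5.625/0.75 = 7.5
Step 3: 250 μL + 1750 μL = 2000 μL total → factor 2000/250 = 8
Step 4: 0.1 mL brought to 1.5 mL → factor 1.5/0.1 = 15
Step 5: 40 μL + 80 μL = 120 μL total → factor 120/40 = 3
Step 6: 20 μL brought to 50 μL → factor 50/20 = 2.5
Overall dilution factor = 10 × 7.5 × 8 × 15 × 3 × 2.5 = 67500
Stock = 0.0593 nM × 67500 = 4003 nM = 4.00 μM

4.00 μM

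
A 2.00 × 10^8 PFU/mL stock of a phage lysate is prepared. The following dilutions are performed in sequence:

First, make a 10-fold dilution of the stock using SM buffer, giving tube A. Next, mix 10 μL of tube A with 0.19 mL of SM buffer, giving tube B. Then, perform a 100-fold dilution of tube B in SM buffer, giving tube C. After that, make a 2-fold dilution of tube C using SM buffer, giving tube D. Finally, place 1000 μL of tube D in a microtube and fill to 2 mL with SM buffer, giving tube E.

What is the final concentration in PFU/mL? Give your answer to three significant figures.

Step 1: 10-fold → factor 10
Step 2: 10 μL + 0.19 mL = 200 μL total → factor 200/10 = 20
Step 3: 100-fold → factor 100
Step 4: 2-fold → factor 2
Step 5: 1000 μL brought to 2 mL → factor 2000/1000 = 2
Overall dilution factor = 10 × 20 × 100 × 2 × 2 = 80000
Final = 2.00 × 10^8 PFU/mL / 80000 = 2.50 × 10^3 PFU/mL

2.50 × 10^3 PFU/mL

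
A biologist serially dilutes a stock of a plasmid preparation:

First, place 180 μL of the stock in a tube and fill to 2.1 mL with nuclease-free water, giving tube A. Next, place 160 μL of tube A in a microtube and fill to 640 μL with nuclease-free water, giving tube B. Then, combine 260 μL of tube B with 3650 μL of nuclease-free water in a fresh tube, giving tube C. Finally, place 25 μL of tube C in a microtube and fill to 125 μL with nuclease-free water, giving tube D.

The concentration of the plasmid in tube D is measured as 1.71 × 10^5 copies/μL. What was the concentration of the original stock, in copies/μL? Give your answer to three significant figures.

6.00 × 10^8 copies/μL

Step 1: 180 μL brought to 2.1 mL → factor 2100/180 = 11.667
Step 2: 160 μL brought to 640 μL → factor 640/160 = 4
Step 3: 260 μL + 3650 μL = 3910 μL total → factor 3910/260 = 15.038
Step 4: 25 μL brought to 125 μL → factor 125/25 = 5
Overall dilution factor = 11.667 × 4 × 15.038 × 5 = 3509
Stock = 1.71 × 10^5 copies/μL × 3509 = 6.00 × 10^8 copies/μL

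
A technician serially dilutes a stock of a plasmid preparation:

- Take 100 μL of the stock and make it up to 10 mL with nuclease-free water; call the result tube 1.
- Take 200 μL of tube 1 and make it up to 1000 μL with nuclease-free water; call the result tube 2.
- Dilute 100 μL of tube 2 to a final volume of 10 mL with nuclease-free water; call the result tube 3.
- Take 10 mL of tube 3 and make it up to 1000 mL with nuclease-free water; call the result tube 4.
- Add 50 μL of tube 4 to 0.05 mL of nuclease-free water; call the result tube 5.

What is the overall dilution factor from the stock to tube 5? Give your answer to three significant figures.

1.00 × 10^7

Step 1: 100 μL brought to 10 mL → factor 10000/100 = 100
Step 2: 200 μL brought to 1000 μL → factor 1000/200 = 5
Step 3: 100 μL brought to 10 mL → factor 10000/100 = 100
Step 4: 10 mL brought to 1000 mL → factor 1000/10 = 100
Step 5: 50 μL + 0.05 mL = 100 μL total → factor 100/50 = 2
Overall dilution factor = 100 × 5 × 100 × 100 × 2 = 1 × 10^7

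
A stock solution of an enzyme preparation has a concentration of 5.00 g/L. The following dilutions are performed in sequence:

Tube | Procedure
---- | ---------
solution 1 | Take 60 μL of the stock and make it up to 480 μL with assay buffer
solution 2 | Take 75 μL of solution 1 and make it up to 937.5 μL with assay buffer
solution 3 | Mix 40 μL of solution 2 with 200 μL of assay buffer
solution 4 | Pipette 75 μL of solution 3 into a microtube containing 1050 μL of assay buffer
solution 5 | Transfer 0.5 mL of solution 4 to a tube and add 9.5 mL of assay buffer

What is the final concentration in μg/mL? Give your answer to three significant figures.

Step 1: 60 μL brought to 480 μL → factor 480/60 = 8
Step 2: 75 μL brought to 937.5 μL → factor 937.5/75 = 12.5
Step 3: 40 μL + 200 μL = 240 μL total → factor 240/40 = 6
Step 4: 75 μL + 1050 μL = 1125 μL total → factor 1125/75 = 15
Step 5: 0.5 mL + 9.5 mL = 10 mL total → factor 10/0.5 = 20
Overall dilution factor = 8 × 12.5 × 6 × 15 × 20 = 1.8 × 10^5
Final = 5.00 g/L / 1.8 × 10^5 = 2.778 × 10^-5 g/L = 0.0278 μg/mL

0.0278 μg/mL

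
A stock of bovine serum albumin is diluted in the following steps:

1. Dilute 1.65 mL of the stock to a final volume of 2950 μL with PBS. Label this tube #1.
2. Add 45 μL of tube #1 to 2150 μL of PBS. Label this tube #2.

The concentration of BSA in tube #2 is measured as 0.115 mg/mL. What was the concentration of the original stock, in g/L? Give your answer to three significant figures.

Step 1: 1.65 mL brought to 2950 μL → factor 2.95/1.65 = 1.7879
Step 2: 45 μL + 2150 μL = 2195 μL total → factor 2195/45 = 48.778
Overall dilution factor = 1.7879 × 48.778 = 87.209
Stock = 0.115 mg/mL × 87.209 = 10.03 mg/mL = 10.0 g/L

10.0 g/L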